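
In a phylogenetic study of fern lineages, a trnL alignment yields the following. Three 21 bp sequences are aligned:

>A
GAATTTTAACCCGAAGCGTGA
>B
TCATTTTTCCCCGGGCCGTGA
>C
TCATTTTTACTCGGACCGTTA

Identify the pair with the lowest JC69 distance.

A–B: 7/21 differ, p = 0.333, d = 0.441.
A–C: 7/21 differ, p = 0.333, d = 0.441.
B–C: 4/21 differ, p = 0.190, d = 0.220.
The smallest distance is between B and C.

B and C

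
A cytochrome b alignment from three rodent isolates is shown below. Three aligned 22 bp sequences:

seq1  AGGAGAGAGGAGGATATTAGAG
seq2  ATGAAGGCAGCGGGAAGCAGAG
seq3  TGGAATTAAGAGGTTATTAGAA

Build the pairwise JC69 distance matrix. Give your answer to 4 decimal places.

seq1–seq2: 10/22 sites differ → p ≈ 0.454545, d = −0.75 ln(1 − 0.60606) = 0.698667 ≈ 0.6987.
seq1–seq3: 7/22 sites differ → p ≈ 0.318182, d = −0.75 ln(1 − 0.424243) = 0.414052 ≈ 0.4141.
seq2–seq3: 11/22 sites differ → p = 0.5, d = −0.75 ln(1 − 0.666667) = 0.823960 ≈ 0.8240.

d(seq1,seq2) = 0.6987, d(seq1,seq3) = 0.4141, d(seq2,seq3) = 0.8240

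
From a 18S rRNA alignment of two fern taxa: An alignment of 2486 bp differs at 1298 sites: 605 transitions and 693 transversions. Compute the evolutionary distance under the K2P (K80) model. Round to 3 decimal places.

0.929

P = 605/2486 ≈ 0.243363 and Q = 693/2486 ≈ 0.278761.
Under the Kimura two-parameter model, d = −½ ln(1 − 2P − Q) − ¼ ln(1 − 2Q).
1 − 2P − Q = 0.234513, giving −½ ln(0.234513) = 0.725122.
1 − 2Q = 0.442478, giving −¼ ln(0.442478) = 0.203841.
d = 0.725122 + 0.203841 = 0.928963.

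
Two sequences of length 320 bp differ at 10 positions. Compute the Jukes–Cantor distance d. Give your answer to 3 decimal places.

0.032

p = 10/320 = 0.03125.
d = −(3/4) ln(1 − 4p/3) = −0.75 ln(1 − 0.041667) = −0.75 ln(0.958333)
  = −0.75 × (-0.042560) = 0.031920 substitutions/site.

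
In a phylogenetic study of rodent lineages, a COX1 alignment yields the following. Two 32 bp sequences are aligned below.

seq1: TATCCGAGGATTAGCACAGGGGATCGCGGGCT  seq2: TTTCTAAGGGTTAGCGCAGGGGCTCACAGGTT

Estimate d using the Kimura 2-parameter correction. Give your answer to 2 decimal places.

Of 32 sites, 7 differences are transitions and 2 are transversions, so P = 7/32 = 0.21875 and Q = 2/32 = 0.0625.
Under the Kimura two-parameter model, d = −½ ln(1 − 2P − Q) − ¼ ln(1 − 2Q).
1 − 2P − Q = 0.5, giving −½ ln(0.5) = 0.346574.
1 − 2Q = 0.875, giving −¼ ln(0.875) = 0.033383.
d = 0.346574 + 0.033383 = 0.379957.

0.38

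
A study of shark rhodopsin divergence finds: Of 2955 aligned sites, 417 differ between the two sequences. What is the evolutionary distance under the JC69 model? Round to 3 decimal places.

p = 417/2955 ≈ 0.141117.
d = −(3/4) ln(1 − 4p/3) = −0.75 ln(1 − 0.188156) = −0.75 ln(0.811844)
  = −0.75 × (-0.208447) = 0.156335 substitutions/site.

0.156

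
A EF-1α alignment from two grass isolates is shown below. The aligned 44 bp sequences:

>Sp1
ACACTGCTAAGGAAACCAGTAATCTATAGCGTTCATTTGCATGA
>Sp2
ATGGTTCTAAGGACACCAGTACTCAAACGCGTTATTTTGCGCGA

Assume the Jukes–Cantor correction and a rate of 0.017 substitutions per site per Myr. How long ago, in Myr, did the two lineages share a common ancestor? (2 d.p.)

11.05

The sequences differ at 13 of 44 sites, so p = 13/44 ≈ 0.295455.
d = −(3/4) ln(1 − 4p/3) = −0.75 ln(1 − 0.39394) = −0.75 ln(0.60606)
  = −0.75 × (-0.500776) = 0.375582 substitutions/site.
Under a molecular clock d = 2μt, so t = d/(2μ) = 0.375582 / (2 × 0.017) = 11.05 Myr.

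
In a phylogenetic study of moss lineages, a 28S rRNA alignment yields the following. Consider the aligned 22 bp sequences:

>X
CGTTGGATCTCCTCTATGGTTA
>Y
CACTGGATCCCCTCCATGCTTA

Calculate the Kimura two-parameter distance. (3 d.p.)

Of 22 sites, 4 differences are transitions and 1 are transversions, so P = 4/22 ≈ 0.181818 and Q = 1/22 ≈ 0.045455.
Under the Kimura two-parameter model, d = −½ ln(1 − 2P − Q) − ¼ ln(1 − 2Q).
1 − 2P − Q = 0.590909, giving −½ ln(0.590909) = 0.263047.
1 − 2Q = 0.90909, giving −¼ ln(0.90909) = 0.023828.
d = 0.263047 + 0.023828 = 0.286875.

0.287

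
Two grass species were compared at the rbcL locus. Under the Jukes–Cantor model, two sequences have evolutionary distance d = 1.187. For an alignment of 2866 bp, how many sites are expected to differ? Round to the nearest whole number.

Invert JC69: p = (3/4)(1 − e^(−4d/3)) = 0.75 × (1 − e^(-1.582667)) = 0.75 × (1 − 0.205426) = 0.595931.
Expected differing sites = pL ≈ 0.595931 × 2866 = 1707.938246 ≈ 1708.

1708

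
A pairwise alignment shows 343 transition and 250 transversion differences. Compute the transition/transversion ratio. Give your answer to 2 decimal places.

R = 343/250 = 1.372 ≈ 1.37 (to 2 d.p.).

1.37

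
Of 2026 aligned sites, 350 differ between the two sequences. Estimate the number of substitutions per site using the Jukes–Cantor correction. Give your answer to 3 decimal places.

0.196

p = 350/2026 ≈ 0.172754.
d = −(3/4) ln(1 − 4p/3) = −0.75 ln(1 − 0.230339) = −0.75 ln(0.769661)
  = −0.75 × (-0.261805) = 0.196354 substitutions/site.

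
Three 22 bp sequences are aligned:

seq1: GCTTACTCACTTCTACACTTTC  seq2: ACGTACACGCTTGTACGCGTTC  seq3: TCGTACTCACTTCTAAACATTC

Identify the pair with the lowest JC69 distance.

seq1–seq2: 7/22 differ, p = 0.318, d = 0.414.
seq1–seq3: 4/22 differ, p = 0.182, d = 0.208.
seq2–seq3: 7/22 differ, p = 0.318, d = 0.414.
The smallest distance is between seq1 and seq3.

seq1 and seq3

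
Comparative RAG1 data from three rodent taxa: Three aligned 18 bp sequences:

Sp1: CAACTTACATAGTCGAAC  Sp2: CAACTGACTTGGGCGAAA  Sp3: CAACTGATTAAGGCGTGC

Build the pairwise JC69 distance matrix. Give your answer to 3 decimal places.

Sp1–Sp2: 5/18 sites differ → p ≈ 0.277778, d = −0.75 ln(1 − 0.370371) = 0.346968 ≈ 0.347.
Sp1–Sp3: 7/18 sites differ → p ≈ 0.388889, d = −0.75 ln(1 − 0.518519) = 0.548166 ≈ 0.548.
Sp2–Sp3: 6/18 sites differ → p ≈ 0.333333, d = −0.75 ln(1 − 0.444444) = 0.440839 ≈ 0.441.

d(Sp1,Sp2) = 0.347, d(Sp1,Sp3) = 0.548, d(Sp2,Sp3) = 0.441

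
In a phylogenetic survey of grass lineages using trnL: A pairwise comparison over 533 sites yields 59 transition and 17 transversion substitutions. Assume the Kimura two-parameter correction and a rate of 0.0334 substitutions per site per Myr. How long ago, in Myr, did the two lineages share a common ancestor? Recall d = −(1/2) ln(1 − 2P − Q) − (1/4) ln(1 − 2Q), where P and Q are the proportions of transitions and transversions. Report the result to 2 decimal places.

P = 59/533 ≈ 0.110694 and Q = 17/533 ≈ 0.031895.
Under the Kimura two-parameter model, d = −½ ln(1 − 2P − Q) − ¼ ln(1 − 2Q).
1 − 2P − Q = 0.746717, giving −½ ln(0.746717) = 0.146035.
1 − 2Q = 0.93621, giving −¼ ln(0.93621) = 0.016479.
d = 0.146035 + 0.016479 = 0.162514.
Under a molecular clock d = 2μt, so t = d/(2μ) = 0.162514 / (2 × 0.0334) = 2.43 Myr.

2.43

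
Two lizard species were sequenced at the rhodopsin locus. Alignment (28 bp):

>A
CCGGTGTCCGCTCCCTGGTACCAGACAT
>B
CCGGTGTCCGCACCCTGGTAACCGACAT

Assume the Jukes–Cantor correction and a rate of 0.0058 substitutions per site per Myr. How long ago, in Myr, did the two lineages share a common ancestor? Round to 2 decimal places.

The sequences differ at 3 of 28 sites (12, 21, 23), so p = 3/28 ≈ 0.107143.
d = −(3/4) ln(1 − 4p/3) = −0.75 ln(1 − 0.142857) = −0.75 ln(0.857143)
  = −0.75 × (-0.154151) = 0.115613 substitutions/site.
Under a molecular clock d = 2μt, so t = d/(2μ) = 0.115613 / (2 × 0.0058) = 9.97 Myr.

9.97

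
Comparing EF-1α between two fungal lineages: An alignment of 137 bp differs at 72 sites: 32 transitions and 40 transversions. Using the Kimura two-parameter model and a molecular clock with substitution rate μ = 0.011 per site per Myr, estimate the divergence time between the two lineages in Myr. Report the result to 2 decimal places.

42.32

P = 32/137 ≈ 0.233577 and Q = 40/137 ≈ 0.291971.
Under the Kimura two-parameter model, d = −½ ln(1 − 2P − Q) − ¼ ln(1 − 2Q).
1 − 2P − Q = 0.240875, giving −½ ln(0.240875) = 0.711739.
1 − 2Q = 0.416058, giving −¼ ln(0.416058) = 0.219233.
d = 0.711739 + 0.219233 = 0.930972.
Under a molecular clock d = 2μt, so t = d/(2μ) = 0.930972 / (2 × 0.011) = 42.32 Myr.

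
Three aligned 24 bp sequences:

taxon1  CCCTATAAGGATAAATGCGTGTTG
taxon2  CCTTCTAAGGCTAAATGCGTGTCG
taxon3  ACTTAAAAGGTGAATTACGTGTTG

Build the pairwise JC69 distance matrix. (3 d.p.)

d(taxon1,taxon2) = 0.188, d(taxon1,taxon3) = 0.369, d(taxon2,taxon3) = 0.441

taxon1–taxon2: 4/24 sites differ → p ≈ 0.166667, d = −0.75 ln(1 − 0.222223) = 0.188487 ≈ 0.188.
taxon1–taxon3: 7/24 sites differ → p ≈ 0.291667, d = −0.75 ln(1 − 0.388889) = 0.369358 ≈ 0.369.
taxon2–taxon3: 8/24 sites differ → p ≈ 0.333333, d = −0.75 ln(1 − 0.444444) = 0.440839 ≈ 0.441.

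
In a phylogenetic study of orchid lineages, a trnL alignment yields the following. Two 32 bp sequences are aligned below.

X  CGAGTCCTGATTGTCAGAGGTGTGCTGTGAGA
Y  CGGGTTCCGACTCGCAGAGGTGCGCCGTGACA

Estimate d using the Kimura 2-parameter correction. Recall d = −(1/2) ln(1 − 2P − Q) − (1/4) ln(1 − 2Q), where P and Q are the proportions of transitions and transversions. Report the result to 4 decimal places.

Of 32 sites, 6 differences are transitions and 3 are transversions, so P = 6/32 = 0.1875 and Q = 3/32 = 0.09375.
Under the Kimura two-parameter model, d = −½ ln(1 − 2P − Q) − ¼ ln(1 − 2Q).
1 − 2P − Q = 0.53125, giving −½ ln(0.53125) = 0.316261.
1 − 2Q = 0.8125, giving −¼ ln(0.8125) = 0.051910.
d = 0.316261 + 0.051910 = 0.368171.

0.3682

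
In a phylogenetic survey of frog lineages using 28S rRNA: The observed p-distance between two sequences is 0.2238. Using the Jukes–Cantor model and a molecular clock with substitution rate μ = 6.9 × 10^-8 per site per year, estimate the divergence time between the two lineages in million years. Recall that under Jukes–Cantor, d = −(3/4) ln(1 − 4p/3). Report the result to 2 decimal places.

d = −(3/4) ln(1 − 4p/3) = −0.75 ln(1 − 0.2984) = −0.75 ln(0.7016)
  = −0.75 × (-0.354392) = 0.265794 substitutions/site.
Under a molecular clock d = 2μt, so t = d/(2μ) = 0.265794 / (2 × 6.9 × 10^-8) = 1.93 million years.

1.93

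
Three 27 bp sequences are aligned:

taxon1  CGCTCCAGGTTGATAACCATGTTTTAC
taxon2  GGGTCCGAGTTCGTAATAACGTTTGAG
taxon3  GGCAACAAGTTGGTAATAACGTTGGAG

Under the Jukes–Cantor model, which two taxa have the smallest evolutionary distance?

taxon1–taxon2: 11/27 differ, p = 0.407, d = 0.588.
taxon1–taxon3: 11/27 differ, p = 0.407, d = 0.588.
taxon2–taxon3: 6/27 differ, p = 0.222, d = 0.264.
The smallest distance is between taxon2 and taxon3.

taxon2 and taxon3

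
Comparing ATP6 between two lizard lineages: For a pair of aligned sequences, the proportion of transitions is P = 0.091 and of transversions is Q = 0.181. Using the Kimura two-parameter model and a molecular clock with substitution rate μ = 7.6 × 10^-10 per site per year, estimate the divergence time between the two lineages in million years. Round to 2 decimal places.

Under the Kimura two-parameter model, d = −½ ln(1 − 2P − Q) − ¼ ln(1 − 2Q).
1 − 2P − Q = 0.637, giving −½ ln(0.637) = 0.225493.
1 − 2Q = 0.638, giving −¼ ln(0.638) = 0.112354.
d = 0.225493 + 0.112354 = 0.337847.
Under a molecular clock d = 2μt, so t = d/(2μ) = 0.337847 / (2 × 7.6 × 10^-10) = 222.27 million years.

222.27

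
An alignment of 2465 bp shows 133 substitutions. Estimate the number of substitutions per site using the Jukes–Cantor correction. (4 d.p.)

p = 133/2465 ≈ 0.053955.
d = −(3/4) ln(1 − 4p/3) = −0.75 ln(1 − 0.07194) = −0.75 ln(0.92806)
  = −0.75 × (-0.074659) = 0.055994 substitutions/site.

0.0560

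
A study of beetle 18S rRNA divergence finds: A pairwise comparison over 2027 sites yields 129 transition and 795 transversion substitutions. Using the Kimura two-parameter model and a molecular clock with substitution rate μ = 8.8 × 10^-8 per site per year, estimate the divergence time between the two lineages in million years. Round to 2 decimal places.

P = 129/2027 ≈ 0.063641 and Q = 795/2027 ≈ 0.392205.
Under the Kimura two-parameter model, d = −½ ln(1 − 2P − Q) − ¼ ln(1 − 2Q).
1 − 2P − Q = 0.480513, giving −½ ln(0.480513) = 0.366450.
1 − 2Q = 0.21559, giving −¼ ln(0.21559) = 0.383594.
d = 0.366450 + 0.383594 = 0.750044.
Under a molecular clock d = 2μt, so t = d/(2μ) = 0.750044 / (2 × 8.8 × 10^-8) = 4.26 million years.

4.26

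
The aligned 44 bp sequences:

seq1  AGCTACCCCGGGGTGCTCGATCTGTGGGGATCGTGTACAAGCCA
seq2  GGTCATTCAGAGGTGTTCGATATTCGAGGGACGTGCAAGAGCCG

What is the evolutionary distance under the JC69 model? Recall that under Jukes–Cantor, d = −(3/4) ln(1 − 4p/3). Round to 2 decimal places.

0.59

The sequences differ at 18 of 44 sites, so p = 18/44 ≈ 0.409091.
d = −(3/4) ln(1 − 4p/3) = −0.75 ln(1 − 0.545455) = −0.75 ln(0.454545)
  = −0.75 × (-0.788458) = 0.591344 substitutions/site.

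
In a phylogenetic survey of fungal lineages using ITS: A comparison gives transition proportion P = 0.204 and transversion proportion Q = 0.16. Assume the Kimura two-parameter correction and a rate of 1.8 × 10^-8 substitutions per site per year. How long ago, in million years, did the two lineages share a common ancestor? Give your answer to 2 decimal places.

14.34

Under the Kimura two-parameter model, d = −½ ln(1 − 2P − Q) − ¼ ln(1 − 2Q).
1 − 2P − Q = 0.432, giving −½ ln(0.432) = 0.419665.
1 − 2Q = 0.68, giving −¼ ln(0.68) = 0.096416.
d = 0.419665 + 0.096416 = 0.516081.
Under a molecular clock d = 2μt, so t = d/(2μ) = 0.516081 / (2 × 1.8 × 10^-8) = 14.34 million years.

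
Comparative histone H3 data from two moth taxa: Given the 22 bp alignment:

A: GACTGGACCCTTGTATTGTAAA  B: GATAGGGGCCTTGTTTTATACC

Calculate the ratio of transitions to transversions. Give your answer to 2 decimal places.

0.60

Transitions are A↔G and C↔T; transversions are all other mismatches.
Transitions: 3. Transversions: 5.
R = 3/5 = 0.60.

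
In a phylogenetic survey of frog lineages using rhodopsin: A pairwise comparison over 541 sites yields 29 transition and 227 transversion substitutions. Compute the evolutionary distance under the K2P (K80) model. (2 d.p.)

P = 29/541 ≈ 0.053604 and Q = 227/541 ≈ 0.419593.
Under the Kimura two-parameter model, d = −½ ln(1 − 2P − Q) − ¼ ln(1 − 2Q).
1 − 2P − Q = 0.473199, giving −½ ln(0.473199) = 0.374120.
1 − 2Q = 0.160814, giving −¼ ln(0.160814) = 0.456877.
d = 0.374120 + 0.456877 = 0.830997.

0.83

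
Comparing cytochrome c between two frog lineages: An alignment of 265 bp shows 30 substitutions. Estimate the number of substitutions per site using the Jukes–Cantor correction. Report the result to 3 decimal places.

p = 30/265 ≈ 0.113208.
d = −(3/4) ln(1 − 4p/3) = −0.75 ln(1 − 0.150944) = −0.75 ln(0.849056)
  = −0.75 × (-0.163630) = 0.122723 substitutions/site.

0.123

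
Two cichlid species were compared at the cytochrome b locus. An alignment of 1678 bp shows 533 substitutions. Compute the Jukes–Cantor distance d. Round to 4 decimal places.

p = 533/1678 ≈ 0.31764.
d = −(3/4) ln(1 − 4p/3) = −0.75 ln(1 − 0.42352) = −0.75 ln(0.57648)
  = −0.75 × (-0.550815) = 0.413111 substitutions/site.

0.4131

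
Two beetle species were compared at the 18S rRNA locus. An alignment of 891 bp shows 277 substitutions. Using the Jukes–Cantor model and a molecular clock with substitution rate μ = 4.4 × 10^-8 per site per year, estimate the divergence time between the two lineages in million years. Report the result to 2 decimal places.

4.56

p = 277/891 ≈ 0.310887.
d = −(3/4) ln(1 − 4p/3) = −0.75 ln(1 − 0.414516) = −0.75 ln(0.585484)
  = −0.75 × (-0.535316) = 0.401487 substitutions/site.
Under a molecular clock d = 2μt, so t = d/(2μ) = 0.401487 / (2 × 4.4 × 10^-8) = 4.56 million years.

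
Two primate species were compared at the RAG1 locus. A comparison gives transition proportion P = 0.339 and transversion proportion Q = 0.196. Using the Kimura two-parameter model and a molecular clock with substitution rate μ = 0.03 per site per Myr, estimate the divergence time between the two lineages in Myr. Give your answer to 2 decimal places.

19.34

Under the Kimura two-parameter model, d = −½ ln(1 − 2P − Q) − ¼ ln(1 − 2Q).
1 − 2P − Q = 0.126, giving −½ ln(0.126) = 1.035737.
1 − 2Q = 0.608, giving −¼ ln(0.608) = 0.124395.
d = 1.035737 + 0.124395 = 1.160132.
Under a molecular clock d = 2μt, so t = d/(2μ) = 1.160132 / (2 × 0.03) = 19.34 Myr.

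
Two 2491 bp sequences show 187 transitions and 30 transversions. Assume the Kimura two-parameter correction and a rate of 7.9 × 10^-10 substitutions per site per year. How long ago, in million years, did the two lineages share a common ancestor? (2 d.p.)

P = 187/2491 ≈ 0.07507 and Q = 30/2491 ≈ 0.012043.
Under the Kimura two-parameter model, d = −½ ln(1 − 2P − Q) − ¼ ln(1 − 2Q).
1 − 2P − Q = 0.837817, giving −½ ln(0.837817) = 0.088478.
1 − 2Q = 0.975914, giving −¼ ln(0.975914) = 0.006095.
d = 0.088478 + 0.006095 = 0.094573.
Under a molecular clock d = 2μt, so t = d/(2μ) = 0.094573 / (2 × 7.9 × 10^-10) = 59.86 million years.

59.86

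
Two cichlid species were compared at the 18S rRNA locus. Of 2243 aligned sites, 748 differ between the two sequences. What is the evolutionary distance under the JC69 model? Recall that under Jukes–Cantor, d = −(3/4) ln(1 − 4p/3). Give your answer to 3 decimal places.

p = 748/2243 ≈ 0.333482.
d = −(3/4) ln(1 − 4p/3) = −0.75 ln(1 − 0.444643) = −0.75 ln(0.555357)
  = −0.75 × (-0.588144) = 0.441108 substitutions/site.

0.441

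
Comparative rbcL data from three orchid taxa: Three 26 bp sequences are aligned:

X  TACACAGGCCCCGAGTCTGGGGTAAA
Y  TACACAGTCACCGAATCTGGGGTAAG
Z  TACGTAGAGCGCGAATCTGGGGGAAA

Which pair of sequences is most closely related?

X–Y: 4/26 differ, p = 0.154, d = 0.172.
X–Z: 7/26 differ, p = 0.269, d = 0.334.
Y–Z: 8/26 differ, p = 0.308, d = 0.396.
The smallest distance is between X and Y.

X and Y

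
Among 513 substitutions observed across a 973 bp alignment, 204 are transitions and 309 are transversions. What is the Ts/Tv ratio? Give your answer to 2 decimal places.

R = 204/309 = 0.660194… ≈ 0.66 (to 2 d.p.).

0.66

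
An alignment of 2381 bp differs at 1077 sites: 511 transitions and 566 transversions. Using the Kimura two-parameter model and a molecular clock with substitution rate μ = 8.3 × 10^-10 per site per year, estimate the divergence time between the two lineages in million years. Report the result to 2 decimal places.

428.33

P = 511/2381 ≈ 0.214616 and Q = 566/2381 ≈ 0.237715.
Under the Kimura two-parameter model, d = −½ ln(1 − 2P − Q) − ¼ ln(1 − 2Q).
1 − 2P − Q = 0.333053, giving −½ ln(0.333053) = 0.549727.
1 − 2Q = 0.52457, giving −¼ ln(0.52457) = 0.161294.
d = 0.549727 + 0.161294 = 0.711021.
Under a molecular clock d = 2μt, so t = d/(2μ) = 0.711021 / (2 × 8.3 × 10^-10) = 428.33 million years.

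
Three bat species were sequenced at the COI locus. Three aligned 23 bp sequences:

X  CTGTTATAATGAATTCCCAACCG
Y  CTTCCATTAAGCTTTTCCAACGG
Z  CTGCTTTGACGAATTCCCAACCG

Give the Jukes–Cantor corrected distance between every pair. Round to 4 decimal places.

d(X,Y) = 0.5532, d(X,Z) = 0.1979, d(Y,Z) = 0.5532

X–Y: 9/23 sites differ → p ≈ 0.391304, d = −0.75 ln(1 − 0.521739) = 0.553199 ≈ 0.5532.
X–Z: 4/23 sites differ → p ≈ 0.173913, d = −0.75 ln(1 − 0.231884) = 0.197861 ≈ 0.1979.
Y–Z: 9/23 sites differ → p ≈ 0.391304, d = −0.75 ln(1 − 0.521739) = 0.553199 ≈ 0.5532.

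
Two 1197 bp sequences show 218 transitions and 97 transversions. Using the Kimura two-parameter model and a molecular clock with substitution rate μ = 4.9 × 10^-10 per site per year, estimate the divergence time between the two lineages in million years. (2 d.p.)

P = 218/1197 ≈ 0.182122 and Q = 97/1197 ≈ 0.081036.
Under the Kimura two-parameter model, d = −½ ln(1 − 2P − Q) − ¼ ln(1 − 2Q).
1 − 2P − Q = 0.55472, giving −½ ln(0.55472) = 0.294646.
1 − 2Q = 0.837928, giving −¼ ln(0.837928) = 0.044206.
d = 0.294646 + 0.044206 = 0.338852.
Under a molecular clock d = 2μt, so t = d/(2μ) = 0.338852 / (2 × 4.9 × 10^-10) = 345.77 million years.

345.77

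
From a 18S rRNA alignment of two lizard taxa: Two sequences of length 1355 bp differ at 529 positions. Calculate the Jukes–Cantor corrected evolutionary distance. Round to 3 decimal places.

0.551

p = 529/1355 ≈ 0.390406.
d = −(3/4) ln(1 − 4p/3) = −0.75 ln(1 − 0.520541) = −0.75 ln(0.479459)
  = −0.75 × (-0.735097) = 0.551323 substitutions/site.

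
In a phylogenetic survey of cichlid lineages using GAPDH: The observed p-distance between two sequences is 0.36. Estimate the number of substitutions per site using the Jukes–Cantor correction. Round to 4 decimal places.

0.4904

d = −(3/4) ln(1 − 4p/3) = −0.75 ln(1 − 0.48) = −0.75 ln(0.52)
  = −0.75 × (-0.653926) = 0.490445 substitutions/site.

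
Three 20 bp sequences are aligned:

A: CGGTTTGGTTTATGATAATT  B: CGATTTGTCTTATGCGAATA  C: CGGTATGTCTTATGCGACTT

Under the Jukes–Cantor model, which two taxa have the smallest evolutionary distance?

A–B: 6/20 differ, p = 0.300, d = 0.383.
A–C: 6/20 differ, p = 0.300, d = 0.383.
B–C: 4/20 differ, p = 0.200, d = 0.233.
The smallest distance is between B and C.

B and C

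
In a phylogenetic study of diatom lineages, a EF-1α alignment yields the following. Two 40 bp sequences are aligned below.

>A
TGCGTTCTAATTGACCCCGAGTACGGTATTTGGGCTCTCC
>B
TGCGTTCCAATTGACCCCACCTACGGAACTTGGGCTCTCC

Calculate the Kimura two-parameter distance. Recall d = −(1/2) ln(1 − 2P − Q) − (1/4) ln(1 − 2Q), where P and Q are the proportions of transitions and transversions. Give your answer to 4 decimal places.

Of 40 sites, 3 differences are transitions and 3 are transversions, so P = 3/40 = 0.075 and Q = 3/40 = 0.075.
Under the Kimura two-parameter model, d = −½ ln(1 − 2P − Q) − ¼ ln(1 − 2Q).
1 − 2P − Q = 0.775, giving −½ ln(0.775) = 0.127446.
1 − 2Q = 0.85, giving −¼ ln(0.85) = 0.040630.
d = 0.127446 + 0.040630 = 0.168076.

0.1681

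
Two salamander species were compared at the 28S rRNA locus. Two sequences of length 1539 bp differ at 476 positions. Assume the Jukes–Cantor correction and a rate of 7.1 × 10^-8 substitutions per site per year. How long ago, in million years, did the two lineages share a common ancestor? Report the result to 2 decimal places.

2.81

p = 476/1539 ≈ 0.309292.
d = −(3/4) ln(1 − 4p/3) = −0.75 ln(1 − 0.412389) = −0.75 ln(0.587611)
  = −0.75 × (-0.531690) = 0.398768 substitutions/site.
Under a molecular clock d = 2μt, so t = d/(2μ) = 0.398768 / (2 × 7.1 × 10^-8) = 2.81 million years.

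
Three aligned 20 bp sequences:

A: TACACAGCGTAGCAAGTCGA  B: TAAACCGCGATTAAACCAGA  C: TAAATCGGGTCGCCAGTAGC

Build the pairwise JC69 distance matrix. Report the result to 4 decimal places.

A–B: 9/20 sites differ → p = 0.45, d = −0.75 ln(1 − 0.6) = 0.687218 ≈ 0.6872.
A–C: 8/20 sites differ → p = 0.4, d = −0.75 ln(1 − 0.533333) = 0.571605 ≈ 0.5716.
B–C: 10/20 sites differ → p = 0.5, d = −0.75 ln(1 − 0.666667) = 0.823960 ≈ 0.8240.

d(A,B) = 0.6872, d(A,C) = 0.5716, d(B,C) = 0.8240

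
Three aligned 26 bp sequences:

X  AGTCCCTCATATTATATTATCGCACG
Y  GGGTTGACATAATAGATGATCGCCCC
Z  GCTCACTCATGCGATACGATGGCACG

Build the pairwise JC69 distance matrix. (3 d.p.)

X–Y: 11/26 sites differ → p ≈ 0.423077, d = −0.75 ln(1 − 0.564103) = 0.622762 ≈ 0.623.
X–Z: 9/26 sites differ → p ≈ 0.346154, d = −0.75 ln(1 − 0.461539) = 0.464280 ≈ 0.464.
Y–Z: 14/26 sites differ → p ≈ 0.538462, d = −0.75 ln(1 − 0.717949) = 0.949251 ≈ 0.949.

d(X,Y) = 0.623, d(X,Z) = 0.464, d(Y,Z) = 0.949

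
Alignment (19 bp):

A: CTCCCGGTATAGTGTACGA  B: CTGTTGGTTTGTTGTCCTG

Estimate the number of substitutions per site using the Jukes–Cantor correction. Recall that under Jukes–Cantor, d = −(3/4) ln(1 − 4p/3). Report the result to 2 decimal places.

The sequences differ at 9 of 19 sites (3, 4, 5, 9, 11, 12, 16, 18, 19), so p = 9/19 ≈ 0.473684.
d = −(3/4) ln(1 − 4p/3) = −0.75 ln(1 − 0.631579) = −0.75 ln(0.368421)
  = −0.75 × (-0.998529) = 0.748897 substitutions/site.

0.75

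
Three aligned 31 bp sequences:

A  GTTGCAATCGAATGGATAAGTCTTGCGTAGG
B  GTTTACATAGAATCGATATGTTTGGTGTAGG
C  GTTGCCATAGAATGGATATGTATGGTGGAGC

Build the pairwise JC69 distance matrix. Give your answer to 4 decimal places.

A–B: 9/31 sites differ → p ≈ 0.290323, d = −0.75 ln(1 − 0.387097) = 0.367161 ≈ 0.3672.
A–C: 8/31 sites differ → p ≈ 0.258065, d = −0.75 ln(1 − 0.344087) = 0.316295 ≈ 0.3163.
B–C: 6/31 sites differ → p ≈ 0.193548, d = −0.75 ln(1 − 0.258064) = 0.223869 ≈ 0.2239.

d(A,B) = 0.3672, d(A,C) = 0.3163, d(B,C) = 0.2239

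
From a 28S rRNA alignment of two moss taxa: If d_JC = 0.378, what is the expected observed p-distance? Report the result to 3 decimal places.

p = (3/4)(1 − e^(−4d/3)) = 0.75 × (1 − e^(-0.504)) = 0.75 × (1 − 0.604109) = 0.296918.

0.297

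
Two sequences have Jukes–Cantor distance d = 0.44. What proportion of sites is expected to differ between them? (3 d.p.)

p = (3/4)(1 − e^(−4d/3)) = 0.75 × (1 − e^(-0.586667)) = 0.75 × (1 − 0.556178) = 0.332867.

0.333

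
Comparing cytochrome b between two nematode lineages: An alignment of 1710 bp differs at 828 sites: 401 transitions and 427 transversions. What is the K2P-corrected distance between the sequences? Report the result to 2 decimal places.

0.81

P = 401/1710 ≈ 0.234503 and Q = 427/1710 ≈ 0.249708.
Under the Kimura two-parameter model, d = −½ ln(1 − 2P − Q) − ¼ ln(1 − 2Q).
1 − 2P − Q = 0.281286, giving −½ ln(0.281286) = 0.634192.
1 − 2Q = 0.500584, giving −¼ ln(0.500584) = 0.172995.
d = 0.634192 + 0.172995 = 0.807187.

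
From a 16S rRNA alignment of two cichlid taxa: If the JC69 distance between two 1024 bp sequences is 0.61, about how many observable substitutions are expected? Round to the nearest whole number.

Invert JC69: p = (3/4)(1 − e^(−4d/3)) = 0.75 × (1 − e^(-0.813333)) = 0.75 × (1 − 0.443378) = 0.417467.
Expected differing sites = pL ≈ 0.417467 × 1024 = 427.486208 ≈ 427.

427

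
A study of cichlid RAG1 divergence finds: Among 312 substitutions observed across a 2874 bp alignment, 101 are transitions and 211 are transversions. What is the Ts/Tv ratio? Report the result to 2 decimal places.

0.48

R = 101/211 = 0.478672… ≈ 0.48 (to 2 d.p.).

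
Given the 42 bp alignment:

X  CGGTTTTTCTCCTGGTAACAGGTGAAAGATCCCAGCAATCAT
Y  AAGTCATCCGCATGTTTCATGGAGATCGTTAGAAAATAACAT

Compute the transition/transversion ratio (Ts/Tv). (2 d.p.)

0.21

Transitions are A↔G and C↔T; transversions are all other mismatches.
Transitions: 4. Transversions: 19.
R = 4/19 = 0.210526… ≈ 0.21 (to 2 d.p.).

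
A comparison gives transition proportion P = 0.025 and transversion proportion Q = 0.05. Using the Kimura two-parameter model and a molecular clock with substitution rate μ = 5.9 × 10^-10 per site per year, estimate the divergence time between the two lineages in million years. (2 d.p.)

Under the Kimura two-parameter model, d = −½ ln(1 − 2P − Q) − ¼ ln(1 − 2Q).
1 − 2P − Q = 0.9, giving −½ ln(0.9) = 0.052680.
1 − 2Q = 0.9, giving −¼ ln(0.9) = 0.026340.
d = 0.052680 + 0.026340 = 0.079020.
Under a molecular clock d = 2μt, so t = d/(2μ) = 0.079020 / (2 × 5.9 × 10^-10) = 66.97 million years.

66.97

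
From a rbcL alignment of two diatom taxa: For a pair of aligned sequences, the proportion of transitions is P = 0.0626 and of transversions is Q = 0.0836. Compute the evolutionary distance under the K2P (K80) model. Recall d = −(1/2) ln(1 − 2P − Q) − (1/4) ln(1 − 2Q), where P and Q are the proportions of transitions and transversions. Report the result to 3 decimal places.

0.163

Under the Kimura two-parameter model, d = −½ ln(1 − 2P − Q) − ¼ ln(1 − 2Q).
1 − 2P − Q = 0.7912, giving −½ ln(0.7912) = 0.117102.
1 − 2Q = 0.8328, giving −¼ ln(0.8328) = 0.045740.
d = 0.117102 + 0.045740 = 0.162842.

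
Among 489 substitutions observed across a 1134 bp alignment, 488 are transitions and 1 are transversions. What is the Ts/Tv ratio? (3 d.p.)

488.000

R = 488/1 = 488.000.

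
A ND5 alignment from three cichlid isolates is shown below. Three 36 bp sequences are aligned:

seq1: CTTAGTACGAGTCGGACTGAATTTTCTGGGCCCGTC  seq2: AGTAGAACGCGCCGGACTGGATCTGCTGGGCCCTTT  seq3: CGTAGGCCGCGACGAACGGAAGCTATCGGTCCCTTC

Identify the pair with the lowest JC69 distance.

seq1–seq2: 10/36 differ, p = 0.278, d = 0.347.
seq1–seq3: 14/36 differ, p = 0.389, d = 0.548.
seq2–seq3: 13/36 differ, p = 0.361, d = 0.493.
The smallest distance is between seq1 and seq2.

seq1 and seq2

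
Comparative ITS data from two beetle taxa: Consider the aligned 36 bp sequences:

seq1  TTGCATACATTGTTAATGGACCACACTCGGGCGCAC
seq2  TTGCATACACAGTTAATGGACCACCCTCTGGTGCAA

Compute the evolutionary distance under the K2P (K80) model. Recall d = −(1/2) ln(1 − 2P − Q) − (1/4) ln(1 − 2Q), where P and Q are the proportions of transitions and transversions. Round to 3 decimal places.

Of 36 sites, 2 differences are transitions and 4 are transversions, so P = 2/36 ≈ 0.055556 and Q = 4/36 ≈ 0.111111.
Under the Kimura two-parameter model, d = −½ ln(1 − 2P − Q) − ¼ ln(1 − 2Q).
1 − 2P − Q = 0.777777, giving −½ ln(0.777777) = 0.125658.
1 − 2Q = 0.777778, giving −¼ ln(0.777778) = 0.062829.
d = 0.125658 + 0.062829 = 0.188487.

0.188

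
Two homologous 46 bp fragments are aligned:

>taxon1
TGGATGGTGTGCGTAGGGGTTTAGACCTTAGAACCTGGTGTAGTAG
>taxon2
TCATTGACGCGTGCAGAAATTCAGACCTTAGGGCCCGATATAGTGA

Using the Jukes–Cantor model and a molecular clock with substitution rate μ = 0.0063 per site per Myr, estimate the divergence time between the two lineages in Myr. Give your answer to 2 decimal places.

The sequences differ at 19 of 46 sites, so p = 19/46 ≈ 0.413043.
d = −(3/4) ln(1 − 4p/3) = −0.75 ln(1 − 0.550724) = −0.75 ln(0.449276)
  = −0.75 × (-0.800118) = 0.600089 substitutions/site.
Under a molecular clock d = 2μt, so t = d/(2μ) = 0.600089 / (2 × 0.0063) = 47.63 Myr.

47.63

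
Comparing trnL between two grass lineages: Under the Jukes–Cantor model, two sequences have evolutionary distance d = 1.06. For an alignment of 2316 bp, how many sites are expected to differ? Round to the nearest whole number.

1314

Invert JC69: p = (3/4)(1 − e^(−4d/3)) = 0.75 × (1 − e^(-1.413333)) = 0.75 × (1 − 0.243331) = 0.567502.
Expected differing sites = pL ≈ 0.567502 × 2316 = 1314.334632 ≈ 1314.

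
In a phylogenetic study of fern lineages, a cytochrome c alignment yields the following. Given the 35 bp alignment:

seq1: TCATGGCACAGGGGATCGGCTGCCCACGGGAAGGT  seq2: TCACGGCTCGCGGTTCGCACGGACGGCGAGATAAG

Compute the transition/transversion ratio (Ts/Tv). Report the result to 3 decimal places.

Transitions are A↔G and C↔T; transversions are all other mismatches.
Transitions: 8. Transversions: 11.
R = 8/11 = 0.727272… ≈ 0.727 (to 3 d.p.).

0.727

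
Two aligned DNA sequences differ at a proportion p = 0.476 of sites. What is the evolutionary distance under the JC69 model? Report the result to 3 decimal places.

0.755

d = −(3/4) ln(1 − 4p/3) = −0.75 ln(1 − 0.634667) = −0.75 ln(0.365333)
  = −0.75 × (-1.006946) = 0.755210 substitutions/site.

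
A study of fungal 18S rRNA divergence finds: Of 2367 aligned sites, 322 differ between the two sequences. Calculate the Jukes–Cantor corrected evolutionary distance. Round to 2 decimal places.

p = 322/2367 ≈ 0.136037.
d = −(3/4) ln(1 − 4p/3) = −0.75 ln(1 − 0.181383) = −0.75 ln(0.818617)
  = −0.75 × (-0.200139) = 0.150104 substitutions/site.

0.15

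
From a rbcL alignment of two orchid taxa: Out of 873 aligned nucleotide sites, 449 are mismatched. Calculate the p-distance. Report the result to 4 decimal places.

p = 449/873 = 0.514318… ≈ 0.5143 (to 4 d.p.).

0.5143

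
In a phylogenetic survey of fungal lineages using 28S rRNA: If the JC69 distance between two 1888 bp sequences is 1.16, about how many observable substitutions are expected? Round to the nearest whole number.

1114

Invert JC69: p = (3/4)(1 − e^(−4d/3)) = 0.75 × (1 − e^(-1.546667)) = 0.75 × (1 − 0.212957) = 0.590282.
Expected differing sites = pL ≈ 0.590282 × 1888 = 1114.452416 ≈ 1114.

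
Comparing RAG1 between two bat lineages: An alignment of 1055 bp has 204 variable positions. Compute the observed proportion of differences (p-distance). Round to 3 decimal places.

0.193

p = 204/1055 = 0.193364… ≈ 0.193 (to 3 d.p.).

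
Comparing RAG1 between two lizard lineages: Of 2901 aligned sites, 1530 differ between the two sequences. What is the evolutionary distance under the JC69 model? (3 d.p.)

0.911

p = 1530/2901 ≈ 0.527404.
d = −(3/4) ln(1 − 4p/3) = −0.75 ln(1 − 0.703205) = −0.75 ln(0.296795)
  = −0.75 × (-1.214714) = 0.911036 substitutions/site.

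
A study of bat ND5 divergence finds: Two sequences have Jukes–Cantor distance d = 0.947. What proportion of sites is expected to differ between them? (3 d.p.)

p = (3/4)(1 − e^(−4d/3)) = 0.75 × (1 − e^(-1.262667)) = 0.75 × (1 − 0.282899) = 0.537826.

0.538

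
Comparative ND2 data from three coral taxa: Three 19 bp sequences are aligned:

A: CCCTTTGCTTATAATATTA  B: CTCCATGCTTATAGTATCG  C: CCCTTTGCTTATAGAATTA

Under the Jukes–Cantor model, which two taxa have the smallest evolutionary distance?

A and C

A–B: 6/19 differ, p = 0.316, d = 0.410.
A–C: 2/19 differ, p = 0.105, d = 0.113.
B–C: 6/19 differ, p = 0.316, d = 0.410.
The smallest distance is between A and C.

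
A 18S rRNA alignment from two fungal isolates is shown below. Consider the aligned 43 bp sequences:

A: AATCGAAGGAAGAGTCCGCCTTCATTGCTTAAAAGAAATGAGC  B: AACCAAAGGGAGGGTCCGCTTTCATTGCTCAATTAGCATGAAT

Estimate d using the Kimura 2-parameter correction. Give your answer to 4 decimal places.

0.4203

Of 43 sites, 10 differences are transitions and 3 are transversions, so P = 10/43 ≈ 0.232558 and Q = 3/43 ≈ 0.069767.
Under the Kimura two-parameter model, d = −½ ln(1 − 2P − Q) − ¼ ln(1 − 2Q).
1 − 2P − Q = 0.465117, giving −½ ln(0.465117) = 0.382733.
1 − 2Q = 0.860466, giving −¼ ln(0.860466) = 0.037570.
d = 0.382733 + 0.037570 = 0.420303.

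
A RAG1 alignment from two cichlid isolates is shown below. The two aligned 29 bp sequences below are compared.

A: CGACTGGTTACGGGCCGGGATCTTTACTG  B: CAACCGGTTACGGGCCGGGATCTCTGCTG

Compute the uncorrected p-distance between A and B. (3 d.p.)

The sequences differ at 4 of 29 positions (sites 2, 5, 24, 26).
p = 4/29 = 0.137931… ≈ 0.138 (to 3 d.p.).

0.138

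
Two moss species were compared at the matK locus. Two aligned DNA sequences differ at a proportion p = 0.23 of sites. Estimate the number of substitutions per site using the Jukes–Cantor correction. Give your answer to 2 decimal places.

d = −(3/4) ln(1 − 4p/3) = −0.75 ln(1 − 0.306667) = −0.75 ln(0.693333)
  = −0.75 × (-0.366245) = 0.274684 substitutions/site.

0.27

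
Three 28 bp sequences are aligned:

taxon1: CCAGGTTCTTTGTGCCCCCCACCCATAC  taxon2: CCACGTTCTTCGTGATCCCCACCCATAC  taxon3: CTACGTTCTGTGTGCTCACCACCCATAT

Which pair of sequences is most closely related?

taxon1 and taxon2

taxon1–taxon2: 4/28 differ, p = 0.143, d = 0.158.
taxon1–taxon3: 6/28 differ, p = 0.214, d = 0.252.
taxon2–taxon3: 6/28 differ, p = 0.214, d = 0.252.
The smallest distance is between taxon1 and taxon2.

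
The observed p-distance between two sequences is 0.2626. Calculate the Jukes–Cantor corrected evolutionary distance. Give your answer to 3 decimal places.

0.323

d = −(3/4) ln(1 − 4p/3) = −0.75 ln(1 − 0.350133) = −0.75 ln(0.649867)
  = −0.75 × (-0.430988) = 0.323241 substitutions/site.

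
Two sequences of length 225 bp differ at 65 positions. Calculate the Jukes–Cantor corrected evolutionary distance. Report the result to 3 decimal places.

p = 65/225 ≈ 0.288889.
d = −(3/4) ln(1 − 4p/3) = −0.75 ln(1 − 0.385185) = −0.75 ln(0.614815)
  = −0.75 × (-0.486434) = 0.364826 substitutions/site.

0.365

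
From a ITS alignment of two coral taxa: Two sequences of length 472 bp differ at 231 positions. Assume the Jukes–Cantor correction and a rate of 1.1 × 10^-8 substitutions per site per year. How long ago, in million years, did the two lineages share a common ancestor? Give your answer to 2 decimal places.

36.04

p = 231/472 ≈ 0.489407.
d = −(3/4) ln(1 − 4p/3) = −0.75 ln(1 − 0.652543) = −0.75 ln(0.347457)
  = −0.75 × (-1.057114) = 0.792836 substitutions/site.
Under a molecular clock d = 2μt, so t = d/(2μ) = 0.792836 / (2 × 1.1 × 10^-8) = 36.04 million years.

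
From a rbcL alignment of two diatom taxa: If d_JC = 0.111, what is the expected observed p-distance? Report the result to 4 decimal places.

0.1032

p = (3/4)(1 − e^(−4d/3)) = 0.75 × (1 − e^(-0.148)) = 0.75 × (1 − 0.862431) = 0.103177.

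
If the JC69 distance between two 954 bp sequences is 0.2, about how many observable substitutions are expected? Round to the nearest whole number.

Invert JC69: p = (3/4)(1 − e^(−4d/3)) = 0.75 × (1 − e^(-0.266667)) = 0.75 × (1 − 0.765928) = 0.175554.
Expected differing sites = pL ≈ 0.175554 × 954 = 167.478516 ≈ 167.

167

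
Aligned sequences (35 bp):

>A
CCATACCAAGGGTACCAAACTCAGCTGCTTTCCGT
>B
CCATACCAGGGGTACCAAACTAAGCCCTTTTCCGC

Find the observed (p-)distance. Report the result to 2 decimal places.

0.17

The sequences differ at 6 of 35 positions (sites 9, 22, 26, 27, 28, 35).
p = 6/35 = 0.171428… ≈ 0.17 (to 2 d.p.).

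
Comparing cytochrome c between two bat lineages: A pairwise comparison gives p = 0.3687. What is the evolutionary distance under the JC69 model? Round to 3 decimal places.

0.507

d = −(3/4) ln(1 − 4p/3) = −0.75 ln(1 − 0.4916) = −0.75 ln(0.5084)
  = −0.75 × (-0.676487) = 0.507365 substitutions/site.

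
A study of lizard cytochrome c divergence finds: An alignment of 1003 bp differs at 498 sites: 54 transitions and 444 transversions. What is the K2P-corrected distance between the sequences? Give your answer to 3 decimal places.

0.941

P = 54/1003 ≈ 0.053838 and Q = 444/1003 ≈ 0.442672.
Under the Kimura two-parameter model, d = −½ ln(1 − 2P − Q) − ¼ ln(1 − 2Q).
1 − 2P − Q = 0.449652, giving −½ ln(0.449652) = 0.399641.
1 − 2Q = 0.114656, giving −¼ ln(0.114656) = 0.541455.
d = 0.399641 + 0.541455 = 0.941096.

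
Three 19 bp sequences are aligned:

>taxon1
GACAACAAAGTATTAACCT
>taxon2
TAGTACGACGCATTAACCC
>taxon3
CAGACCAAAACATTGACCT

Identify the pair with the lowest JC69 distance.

taxon1 and taxon3

taxon1–taxon2: 7/19 differ, p = 0.368, d = 0.507.
taxon1–taxon3: 6/19 differ, p = 0.316, d = 0.410.
taxon2–taxon3: 8/19 differ, p = 0.421, d = 0.618.
The smallest distance is between taxon1 and taxon3.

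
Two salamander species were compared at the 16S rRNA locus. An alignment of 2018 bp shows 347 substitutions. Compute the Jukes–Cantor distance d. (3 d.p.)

0.195

p = 347/2018 ≈ 0.171952.
d = −(3/4) ln(1 − 4p/3) = −0.75 ln(1 − 0.229269) = −0.75 ln(0.770731)
  = −0.75 × (-0.260416) = 0.195312 substitutions/site.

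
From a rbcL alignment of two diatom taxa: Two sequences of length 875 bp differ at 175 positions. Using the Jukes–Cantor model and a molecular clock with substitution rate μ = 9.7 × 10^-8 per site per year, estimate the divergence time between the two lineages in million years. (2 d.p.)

1.20

p = 175/875 = 0.2.
d = −(3/4) ln(1 − 4p/3) = −0.75 ln(1 − 0.266667) = −0.75 ln(0.733333)
  = −0.75 × (-0.310155) = 0.232616 substitutions/site.
Under a molecular clock d = 2μt, so t = d/(2μ) = 0.232616 / (2 × 9.7 × 10^-8) = 1.20 million years.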